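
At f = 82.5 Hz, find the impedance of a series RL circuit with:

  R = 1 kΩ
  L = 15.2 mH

Step 1 — Angular frequency: ω = 2π·f = 2π·82.5 = 518.4 rad/s.
Step 2 — Component impedances:
  R: Z = R = 1000 Ω
  L: Z = jωL = j·518.4·0.0152 = 0 + j7.879 Ω
Step 3 — Series combination: Z_total = R + L = 1000 + j7.879 Ω = 1000∠0.5° Ω.

Z = 1000 + j7.879 Ω = 1000∠0.5° Ω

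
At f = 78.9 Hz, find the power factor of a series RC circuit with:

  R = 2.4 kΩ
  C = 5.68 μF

Step 1 — Angular frequency: ω = 2π·f = 2π·78.9 = 495.7 rad/s.
Step 2 — Component impedances:
  R: Z = R = 2400 Ω
  C: Z = 1/(jωC) = -j/(ω·C) = 0 - j355.1 Ω
Step 3 — Series combination: Z_total = R + C = 2400 - j355.1 Ω = 2426∠-8.4° Ω.
Step 4 — Power factor: PF = cos(φ) = Re(Z)/|Z| = 2400/2426.1 = 0.9892.
Step 5 — Type: Im(Z) = -355.1 ⇒ leading (phase φ = -8.4°).

PF = 0.9892 (leading, φ = -8.4°)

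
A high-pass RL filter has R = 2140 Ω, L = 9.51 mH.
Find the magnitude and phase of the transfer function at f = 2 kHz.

Step 1 — Angular frequency: ω = 2π·2000 = 1.257e+04 rad/s.
Step 2 — Transfer function: H(jω) = jωL/(R + jωL).
Step 3 — Numerator jωL = j·119.5; denominator R + jωL = 2140 + j119.5.
Step 4 — H = 0.003109 + j0.05567.
Step 5 — Magnitude: |H| = 0.05576 (-25.1 dB); phase: φ = 86.8°.

|H| = 0.05576 (-25.1 dB), φ = 86.8°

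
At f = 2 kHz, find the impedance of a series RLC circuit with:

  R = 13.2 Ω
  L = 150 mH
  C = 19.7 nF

Step 1 — Angular frequency: ω = 2π·f = 2π·2000 = 1.257e+04 rad/s.
Step 2 — Component impedances:
  R: Z = R = 13.2 Ω
  L: Z = jωL = j·1.257e+04·0.15 = 0 + j1885 Ω
  C: Z = 1/(jωC) = -j/(ω·C) = 0 - j4039 Ω
Step 3 — Series combination: Z_total = R + L + C = 13.2 - j2155 Ω = 2155∠-89.6° Ω.

Z = 13.2 - j2155 Ω = 2155∠-89.6° Ω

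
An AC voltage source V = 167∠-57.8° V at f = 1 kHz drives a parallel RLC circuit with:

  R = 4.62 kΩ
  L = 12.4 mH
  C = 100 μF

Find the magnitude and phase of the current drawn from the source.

Step 1 — Angular frequency: ω = 2π·f = 2π·1000 = 6283 rad/s.
Step 2 — Component impedances:
  R: Z = R = 4620 Ω
  L: Z = jωL = j·6283·0.0124 = 0 + j77.91 Ω
  C: Z = 1/(jωC) = -j/(ω·C) = 0 - j1.592 Ω
Step 3 — Parallel combination: 1/Z_total = 1/R + 1/L + 1/C; Z_total = 0.0005714 - j1.625 Ω = 1.625∠-90.0° Ω.
Step 4 — Source phasor: V = 167∠-57.8° V = 88.99 - j141.3 V.
Step 5 — Ohm's law: I = V / Z_total = (88.99 - j141.3) / (0.0005714 - j1.625) = 87 + j54.74 A.
Step 6 — Convert to polar: |I| = 102.8 A, ∠I = 32.2°.

I = 102.8∠32.2° A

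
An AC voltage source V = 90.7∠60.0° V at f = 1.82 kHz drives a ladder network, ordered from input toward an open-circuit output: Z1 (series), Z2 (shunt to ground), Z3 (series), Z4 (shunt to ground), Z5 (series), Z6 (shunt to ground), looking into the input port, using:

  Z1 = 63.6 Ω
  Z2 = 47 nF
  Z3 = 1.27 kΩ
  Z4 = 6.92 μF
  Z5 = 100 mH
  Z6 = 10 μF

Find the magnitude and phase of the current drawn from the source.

Step 1 — Angular frequency: ω = 2π·f = 2π·1820 = 1.144e+04 rad/s.
Step 2 — Component impedances:
  Z1: Z = R = 63.6 Ω
  Z2: Z = 1/(jωC) = -j/(ω·C) = 0 - j1861 Ω
  Z3: Z = R = 1270 Ω
  Z4: Z = 1/(jωC) = -j/(ω·C) = 0 - j12.64 Ω
  Z5: Z = jωL = j·1.144e+04·0.1 = 0 + j1144 Ω
  Z6: Z = 1/(jωC) = -j/(ω·C) = 0 - j8.745 Ω
Step 3 — Ladder network (open output): work backward from the far end, alternating series and parallel combinations. Z_in = 921.9 - j594.5 Ω = 1097∠-32.8° Ω.
Step 4 — Source phasor: V = 90.7∠60.0° V = 45.35 + j78.55 V.
Step 5 — Ohm's law: I = V / Z_total = (45.35 + j78.55) / (921.9 - j594.5) = -0.004066 + j0.08258 A.
Step 6 — Convert to polar: |I| = 0.08268 A, ∠I = 92.8°.

I = 0.08268∠92.8° A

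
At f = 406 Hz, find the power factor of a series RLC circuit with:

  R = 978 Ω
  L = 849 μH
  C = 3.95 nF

Step 1 — Angular frequency: ω = 2π·f = 2π·406 = 2551 rad/s.
Step 2 — Component impedances:
  R: Z = R = 978 Ω
  L: Z = jωL = j·2551·0.000849 = 0 + j2.166 Ω
  C: Z = 1/(jωC) = -j/(ω·C) = 0 - j9.924e+04 Ω
Step 3 — Series combination: Z_total = R + L + C = 978 - j9.924e+04 Ω = 9.924e+04∠-89.4° Ω.
Step 4 — Power factor: PF = cos(φ) = Re(Z)/|Z| = 978/99245 = 0.009854.
Step 5 — Type: Im(Z) = -9.924e+04 ⇒ leading (phase φ = -89.4°).

PF = 0.009854 (leading, φ = -89.4°)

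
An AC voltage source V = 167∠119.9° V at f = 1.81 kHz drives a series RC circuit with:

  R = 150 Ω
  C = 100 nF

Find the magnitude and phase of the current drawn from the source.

Step 1 — Angular frequency: ω = 2π·f = 2π·1810 = 1.137e+04 rad/s.
Step 2 — Component impedances:
  R: Z = R = 150 Ω
  C: Z = 1/(jωC) = -j/(ω·C) = 0 - j879.3 Ω
Step 3 — Series combination: Z_total = R + C = 150 - j879.3 Ω = 892∠-80.3° Ω.
Step 4 — Source phasor: V = 167∠119.9° V = -83.25 + j144.8 V.
Step 5 — Ohm's law: I = V / Z_total = (-83.25 + j144.8) / (150 - j879.3) = -0.1757 - j0.0647 A.
Step 6 — Convert to polar: |I| = 0.1872 A, ∠I = -159.8°.

I = 0.1872∠-159.8° A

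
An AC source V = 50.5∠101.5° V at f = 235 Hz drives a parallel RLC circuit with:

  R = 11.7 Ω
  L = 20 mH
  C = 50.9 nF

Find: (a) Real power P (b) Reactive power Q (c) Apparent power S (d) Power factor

Step 1 — Angular frequency: ω = 2π·f = 2π·235 = 1477 rad/s.
Step 2 — Component impedances:
  R: Z = R = 11.7 Ω
  L: Z = jωL = j·1477·0.02 = 0 + j29.53 Ω
  C: Z = 1/(jωC) = -j/(ω·C) = 0 - j1.331e+04 Ω
Step 3 — Parallel combination: 1/Z_total = 1/R + 1/L + 1/C; Z_total = 10.12 + j4 Ω = 10.88∠21.6° Ω.
Step 4 — Source phasor: V = 50.5∠101.5° V = -10.07 + j49.49 V.
Step 5 — Current: I = V / Z = 0.8115 + j4.57 A = 4.641∠79.9° A.
Step 6 — Complex power: S = V·I* = 218 + j86.17 VA.
Step 7 — Real power: P = Re(S) = 218 W.
Step 8 — Reactive power: Q = Im(S) = 86.17 VAR.
Step 9 — Apparent power: |S| = 234.4 VA.
Step 10 — Power factor: PF = P/|S| = 0.93 (lagging).

(a) P = 218 W  (b) Q = 86.17 VAR  (c) S = 234.4 VA  (d) PF = 0.93 (lagging)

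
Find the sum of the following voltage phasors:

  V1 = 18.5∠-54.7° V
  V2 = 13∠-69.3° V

Step 1 — Convert each phasor to rectangular form:
  V1 = 18.5·(cos(-54.7°) + j·sin(-54.7°)) = 10.69 - j15.1 V
  V2 = 13·(cos(-69.3°) + j·sin(-69.3°)) = 4.595 - j12.16 V
Step 2 — Sum components: V_total = 15.29 - j27.26 V.
Step 3 — Convert to polar: |V_total| = 31.25 V, ∠V_total = -60.7°.

V_total = 31.25∠-60.7° V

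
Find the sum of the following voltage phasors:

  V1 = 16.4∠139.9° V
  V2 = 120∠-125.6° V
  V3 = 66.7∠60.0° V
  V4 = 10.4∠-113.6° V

Step 1 — Convert each phasor to rectangular form:
  V1 = 16.4·(cos(139.9°) + j·sin(139.9°)) = -12.54 + j10.56 V
  V2 = 120·(cos(-125.6°) + j·sin(-125.6°)) = -69.85 - j97.57 V
  V3 = 66.7·(cos(60.0°) + j·sin(60.0°)) = 33.35 + j57.76 V
  V4 = 10.4·(cos(-113.6°) + j·sin(-113.6°)) = -4.164 - j9.53 V
Step 2 — Sum components: V_total = -53.21 - j38.77 V.
Step 3 — Convert to polar: |V_total| = 65.84 V, ∠V_total = -143.9°.

V_total = 65.84∠-143.9° V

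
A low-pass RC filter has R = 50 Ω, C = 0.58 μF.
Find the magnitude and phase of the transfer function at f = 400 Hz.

Step 1 — Angular frequency: ω = 2π·400 = 2513 rad/s.
Step 2 — Transfer function: H(jω) = 1/(1 + jωRC).
Step 3 — Denominator: 1 + jωRC = 1 + j·2513·50·5.8e-07 = 1 + j0.07288.
Step 4 — H = 0.9947 - j0.0725.
Step 5 — Magnitude: |H| = 0.9974 (-0.0 dB); phase: φ = -4.2°.

|H| = 0.9974 (-0.0 dB), φ = -4.2°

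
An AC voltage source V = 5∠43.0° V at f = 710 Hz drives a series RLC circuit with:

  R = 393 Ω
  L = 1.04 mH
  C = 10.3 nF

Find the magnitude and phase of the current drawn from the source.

Step 1 — Angular frequency: ω = 2π·f = 2π·710 = 4461 rad/s.
Step 2 — Component impedances:
  R: Z = R = 393 Ω
  L: Z = jωL = j·4461·0.00104 = 0 + j4.64 Ω
  C: Z = 1/(jωC) = -j/(ω·C) = 0 - j2.176e+04 Ω
Step 3 — Series combination: Z_total = R + L + C = 393 - j2.176e+04 Ω = 2.176e+04∠-89.0° Ω.
Step 4 — Source phasor: V = 5∠43.0° V = 3.657 + j3.41 V.
Step 5 — Ohm's law: I = V / Z_total = (3.657 + j3.41) / (393 - j2.176e+04) = -0.0001536 + j0.0001708 A.
Step 6 — Convert to polar: |I| = 0.0002298 A, ∠I = 132.0°.

I = 0.0002298∠132.0° A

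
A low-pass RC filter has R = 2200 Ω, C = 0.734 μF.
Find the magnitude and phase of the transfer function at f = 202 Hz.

Step 1 — Angular frequency: ω = 2π·202 = 1269 rad/s.
Step 2 — Transfer function: H(jω) = 1/(1 + jωRC).
Step 3 — Denominator: 1 + jωRC = 1 + j·1269·2200·7.34e-07 = 1 + j2.05.
Step 4 — H = 0.1923 - j0.3941.
Step 5 — Magnitude: |H| = 0.4385 (-7.2 dB); phase: φ = -64.0°.

|H| = 0.4385 (-7.2 dB), φ = -64.0°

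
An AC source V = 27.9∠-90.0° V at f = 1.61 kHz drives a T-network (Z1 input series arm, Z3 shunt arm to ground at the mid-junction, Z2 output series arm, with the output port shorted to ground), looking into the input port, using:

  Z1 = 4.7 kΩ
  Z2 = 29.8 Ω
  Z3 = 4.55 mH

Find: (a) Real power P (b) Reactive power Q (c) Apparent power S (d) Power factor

Step 1 — Angular frequency: ω = 2π·f = 2π·1610 = 1.012e+04 rad/s.
Step 2 — Component impedances:
  Z1: Z = R = 4700 Ω
  Z2: Z = R = 29.8 Ω
  Z3: Z = jωL = j·1.012e+04·0.00455 = 0 + j46.03 Ω
Step 3 — With the output port shorted to ground, the output series arm Z2 runs from the junction to ground; the shunt arm Z3 also runs from the junction to ground. They appear in parallel: Z3 || Z2 = 21 + j13.59 Ω.
Step 4 — Series with input arm Z1: Z_in = Z1 + (Z3 || Z2) = 4721 + j13.59 Ω = 4721∠0.2° Ω.
Step 5 — Source phasor: V = 27.9∠-90.0° V = 0 - j27.9 V.
Step 6 — Current: I = V / Z = -1.702e-05 - j0.00591 A = 0.00591∠-90.2° A.
Step 7 — Complex power: S = V·I* = 0.1649 + j0.0004748 VA.
Step 8 — Real power: P = Re(S) = 0.1649 W.
Step 9 — Reactive power: Q = Im(S) = 0.0004748 VAR.
Step 10 — Apparent power: |S| = 0.1649 VA.
Step 11 — Power factor: PF = P/|S| = 1 (lagging).

(a) P = 0.1649 W  (b) Q = 0.0004748 VAR  (c) S = 0.1649 VA  (d) PF = 1 (lagging)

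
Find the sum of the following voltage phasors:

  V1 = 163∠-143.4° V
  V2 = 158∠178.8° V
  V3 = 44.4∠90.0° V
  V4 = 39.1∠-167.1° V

Step 1 — Convert each phasor to rectangular form:
  V1 = 163·(cos(-143.4°) + j·sin(-143.4°)) = -130.9 - j97.18 V
  V2 = 158·(cos(178.8°) + j·sin(178.8°)) = -158 + j3.309 V
  V3 = 44.4·(cos(90.0°) + j·sin(90.0°)) = 0 + j44.4 V
  V4 = 39.1·(cos(-167.1°) + j·sin(-167.1°)) = -38.11 - j8.729 V
Step 2 — Sum components: V_total = -326.9 - j58.2 V.
Step 3 — Convert to polar: |V_total| = 332.1 V, ∠V_total = -169.9°.

V_total = 332.1∠-169.9° V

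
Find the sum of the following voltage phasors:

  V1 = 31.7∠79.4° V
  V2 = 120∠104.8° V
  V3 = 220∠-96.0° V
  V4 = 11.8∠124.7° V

Step 1 — Convert each phasor to rectangular form:
  V1 = 31.7·(cos(79.4°) + j·sin(79.4°)) = 5.831 + j31.16 V
  V2 = 120·(cos(104.8°) + j·sin(104.8°)) = -30.65 + j116 V
  V3 = 220·(cos(-96.0°) + j·sin(-96.0°)) = -23 - j218.8 V
  V4 = 11.8·(cos(124.7°) + j·sin(124.7°)) = -6.717 + j9.701 V
Step 2 — Sum components: V_total = -54.54 - j61.92 V.
Step 3 — Convert to polar: |V_total| = 82.51 V, ∠V_total = -131.4°.

V_total = 82.51∠-131.4° V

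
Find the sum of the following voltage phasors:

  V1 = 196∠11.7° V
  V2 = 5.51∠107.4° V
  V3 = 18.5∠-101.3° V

Step 1 — Convert each phasor to rectangular form:
  V1 = 196·(cos(11.7°) + j·sin(11.7°)) = 191.9 + j39.75 V
  V2 = 5.51·(cos(107.4°) + j·sin(107.4°)) = -1.648 + j5.258 V
  V3 = 18.5·(cos(-101.3°) + j·sin(-101.3°)) = -3.625 - j18.14 V
Step 2 — Sum components: V_total = 186.7 + j26.86 V.
Step 3 — Convert to polar: |V_total| = 188.6 V, ∠V_total = 8.2°.

V_total = 188.6∠8.2° V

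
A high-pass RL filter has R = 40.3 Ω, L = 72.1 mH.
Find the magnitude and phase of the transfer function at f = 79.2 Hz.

Step 1 — Angular frequency: ω = 2π·79.2 = 497.6 rad/s.
Step 2 — Transfer function: H(jω) = jωL/(R + jωL).
Step 3 — Numerator jωL = j·35.88; denominator R + jωL = 40.3 + j35.88.
Step 4 — H = 0.4422 + j0.4966.
Step 5 — Magnitude: |H| = 0.665 (-3.5 dB); phase: φ = 48.3°.

|H| = 0.665 (-3.5 dB), φ = 48.3°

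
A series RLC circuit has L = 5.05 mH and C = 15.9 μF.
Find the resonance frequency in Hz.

Step 1 — Resonance condition Im(Z)=0 gives ω₀ = 1/√(LC).
Step 2 — ω₀ = 1/√(0.00505·1.59e-05) = 3529 rad/s.
Step 3 — f₀ = ω₀/(2π) = 561.7 Hz.

f₀ = 561.7 Hz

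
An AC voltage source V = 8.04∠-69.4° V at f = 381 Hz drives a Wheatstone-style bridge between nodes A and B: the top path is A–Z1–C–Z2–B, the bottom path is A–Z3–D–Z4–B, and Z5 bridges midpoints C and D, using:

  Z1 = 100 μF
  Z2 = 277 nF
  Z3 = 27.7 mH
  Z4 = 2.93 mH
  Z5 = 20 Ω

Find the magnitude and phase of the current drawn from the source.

Step 1 — Angular frequency: ω = 2π·f = 2π·381 = 2394 rad/s.
Step 2 — Component impedances:
  Z1: Z = 1/(jωC) = -j/(ω·C) = 0 - j4.177 Ω
  Z2: Z = 1/(jωC) = -j/(ω·C) = 0 - j1508 Ω
  Z3: Z = jωL = j·2394·0.0277 = 0 + j66.31 Ω
  Z4: Z = jωL = j·2394·0.00293 = 0 + j7.014 Ω
  Z5: Z = R = 20 Ω
Step 3 — Bridge requires nodal analysis (the Z5 bridge couples midpoints C and D, so the two paths cannot be reduced to a simple series/parallel combination). Setting node B to ground and injecting 1 A at node A, the 3-node admittance system at A, C, D solves to V_A = Z_AB = 20.98 + j9.063 Ω = 22.86∠23.4° Ω.
Step 4 — Source phasor: V = 8.04∠-69.4° V = 2.829 - j7.526 V.
Step 5 — Ohm's law: I = V / Z_total = (2.829 - j7.526) / (20.98 + j9.063) = -0.01695 - j0.3514 A.
Step 6 — Convert to polar: |I| = 0.3518 A, ∠I = -92.8°.

I = 0.3518∠-92.8° A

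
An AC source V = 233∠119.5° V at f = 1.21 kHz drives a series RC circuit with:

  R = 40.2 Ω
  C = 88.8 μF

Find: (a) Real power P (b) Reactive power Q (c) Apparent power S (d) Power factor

Step 1 — Angular frequency: ω = 2π·f = 2π·1210 = 7603 rad/s.
Step 2 — Component impedances:
  R: Z = R = 40.2 Ω
  C: Z = 1/(jωC) = -j/(ω·C) = 0 - j1.481 Ω
Step 3 — Series combination: Z_total = R + C = 40.2 - j1.481 Ω = 40.23∠-2.1° Ω.
Step 4 — Source phasor: V = 233∠119.5° V = -114.7 + j202.8 V.
Step 5 — Current: I = V / Z = -3.036 + j4.933 A = 5.792∠121.6° A.
Step 6 — Complex power: S = V·I* = 1349 - j49.69 VA.
Step 7 — Real power: P = Re(S) = 1349 W.
Step 8 — Reactive power: Q = Im(S) = -49.69 VAR.
Step 9 — Apparent power: |S| = 1350 VA.
Step 10 — Power factor: PF = P/|S| = 0.9993 (leading).

(a) P = 1349 W  (b) Q = -49.69 VAR  (c) S = 1350 VA  (d) PF = 0.9993 (leading)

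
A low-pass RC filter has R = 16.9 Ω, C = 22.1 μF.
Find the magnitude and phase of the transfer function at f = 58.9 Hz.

Step 1 — Angular frequency: ω = 2π·58.9 = 370.1 rad/s.
Step 2 — Transfer function: H(jω) = 1/(1 + jωRC).
Step 3 — Denominator: 1 + jωRC = 1 + j·370.1·16.9·2.21e-05 = 1 + j0.1382.
Step 4 — H = 0.9813 - j0.1356.
Step 5 — Magnitude: |H| = 0.9906 (-0.1 dB); phase: φ = -7.9°.

|H| = 0.9906 (-0.1 dB), φ = -7.9°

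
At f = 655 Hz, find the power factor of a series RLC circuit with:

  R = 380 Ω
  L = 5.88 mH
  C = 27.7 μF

Step 1 — Angular frequency: ω = 2π·f = 2π·655 = 4115 rad/s.
Step 2 — Component impedances:
  R: Z = R = 380 Ω
  L: Z = jωL = j·4115·0.00588 = 0 + j24.2 Ω
  C: Z = 1/(jωC) = -j/(ω·C) = 0 - j8.772 Ω
Step 3 — Series combination: Z_total = R + L + C = 380 + j15.43 Ω = 380.3∠2.3° Ω.
Step 4 — Power factor: PF = cos(φ) = Re(Z)/|Z| = 380/380.3 = 0.9992.
Step 5 — Type: Im(Z) = 15.43 ⇒ lagging (phase φ = 2.3°).

PF = 0.9992 (lagging, φ = 2.3°)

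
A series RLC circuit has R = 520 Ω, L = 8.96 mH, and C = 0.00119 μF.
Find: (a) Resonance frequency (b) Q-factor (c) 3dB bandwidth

Step 1 — Resonance: ω₀ = 1/√(LC) = 1/√(0.00896·1.19e-09) = 3.062e+05 rad/s.
Step 2 — f₀ = ω₀/(2π) = 4.874e+04 Hz.
Step 3 — Series Q: Q = ω₀L/R = 3.062e+05·0.00896/520 = 5.277.
Step 4 — Bandwidth: Δω = ω₀/Q = 5.804e+04 rad/s; BW = Δω/(2π) = 9237 Hz.

(a) f₀ = 4.874e+04 Hz  (b) Q = 5.277  (c) BW = 9237 Hz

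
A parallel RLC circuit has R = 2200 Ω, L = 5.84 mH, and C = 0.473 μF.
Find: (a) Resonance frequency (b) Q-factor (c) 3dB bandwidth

Step 1 — Resonance: ω₀ = 1/√(LC) = 1/√(0.00584·4.73e-07) = 1.903e+04 rad/s.
Step 2 — f₀ = ω₀/(2π) = 3028 Hz.
Step 3 — Parallel Q: Q = R/(ω₀L) = 2200/(1.903e+04·0.00584) = 19.8.
Step 4 — Bandwidth: Δω = ω₀/Q = 961 rad/s; BW = Δω/(2π) = 152.9 Hz.

(a) f₀ = 3028 Hz  (b) Q = 19.8  (c) BW = 152.9 Hz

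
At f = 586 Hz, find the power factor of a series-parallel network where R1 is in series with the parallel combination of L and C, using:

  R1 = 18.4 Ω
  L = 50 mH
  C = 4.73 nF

Step 1 — Angular frequency: ω = 2π·f = 2π·586 = 3682 rad/s.
Step 2 — Component impedances:
  R1: Z = R = 18.4 Ω
  L: Z = jωL = j·3682·0.05 = 0 + j184.1 Ω
  C: Z = 1/(jωC) = -j/(ω·C) = 0 - j5.742e+04 Ω
Step 3 — Parallel branch: L || C = 1/(1/L + 1/C) = 0 + j184.7 Ω.
Step 4 — Series with R1: Z_total = R1 + (L || C) = 18.4 + j184.7 Ω = 185.6∠84.3° Ω.
Step 5 — Power factor: PF = cos(φ) = Re(Z)/|Z| = 18.4/185.6 = 0.09914.
Step 6 — Type: Im(Z) = 184.7 ⇒ lagging (phase φ = 84.3°).

PF = 0.09914 (lagging, φ = 84.3°)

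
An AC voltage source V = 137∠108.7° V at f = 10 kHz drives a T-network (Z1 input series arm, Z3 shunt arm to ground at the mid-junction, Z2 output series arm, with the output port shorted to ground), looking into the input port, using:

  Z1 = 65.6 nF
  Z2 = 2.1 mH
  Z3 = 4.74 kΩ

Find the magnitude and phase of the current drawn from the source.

Step 1 — Angular frequency: ω = 2π·f = 2π·1e+04 = 6.283e+04 rad/s.
Step 2 — Component impedances:
  Z1: Z = 1/(jωC) = -j/(ω·C) = 0 - j242.6 Ω
  Z2: Z = jωL = j·6.283e+04·0.0021 = 0 + j131.9 Ω
  Z3: Z = R = 4740 Ω
Step 3 — With the output port shorted to ground, the output series arm Z2 runs from the junction to ground; the shunt arm Z3 also runs from the junction to ground. They appear in parallel: Z3 || Z2 = 3.67 + j131.8 Ω.
Step 4 — Series with input arm Z1: Z_in = Z1 + (Z3 || Z2) = 3.67 - j110.8 Ω = 110.8∠-88.1° Ω.
Step 5 — Source phasor: V = 137∠108.7° V = -43.92 + j129.8 V.
Step 6 — Ohm's law: I = V / Z_total = (-43.92 + j129.8) / (3.67 - j110.8) = -1.183 - j0.3573 A.
Step 7 — Convert to polar: |I| = 1.236 A, ∠I = -163.2°.

I = 1.236∠-163.2° A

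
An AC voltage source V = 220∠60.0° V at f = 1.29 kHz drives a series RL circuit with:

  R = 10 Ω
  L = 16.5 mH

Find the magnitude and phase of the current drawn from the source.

Step 1 — Angular frequency: ω = 2π·f = 2π·1290 = 8105 rad/s.
Step 2 — Component impedances:
  R: Z = R = 10 Ω
  L: Z = jωL = j·8105·0.0165 = 0 + j133.7 Ω
Step 3 — Series combination: Z_total = R + L = 10 + j133.7 Ω = 134.1∠85.7° Ω.
Step 4 — Source phasor: V = 220∠60.0° V = 110 + j190.5 V.
Step 5 — Ohm's law: I = V / Z_total = (110 + j190.5) / (10 + j133.7) = 1.478 - j0.712 A.
Step 6 — Convert to polar: |I| = 1.64 A, ∠I = -25.7°.

I = 1.64∠-25.7° A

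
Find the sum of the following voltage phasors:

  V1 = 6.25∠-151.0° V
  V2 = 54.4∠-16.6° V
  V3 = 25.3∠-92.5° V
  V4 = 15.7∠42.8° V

Step 1 — Convert each phasor to rectangular form:
  V1 = 6.25·(cos(-151.0°) + j·sin(-151.0°)) = -5.466 - j3.03 V
  V2 = 54.4·(cos(-16.6°) + j·sin(-16.6°)) = 52.13 - j15.54 V
  V3 = 25.3·(cos(-92.5°) + j·sin(-92.5°)) = -1.104 - j25.28 V
  V4 = 15.7·(cos(42.8°) + j·sin(42.8°)) = 11.52 + j10.67 V
Step 2 — Sum components: V_total = 57.08 - j33.18 V.
Step 3 — Convert to polar: |V_total| = 66.03 V, ∠V_total = -30.2°.

V_total = 66.03∠-30.2° V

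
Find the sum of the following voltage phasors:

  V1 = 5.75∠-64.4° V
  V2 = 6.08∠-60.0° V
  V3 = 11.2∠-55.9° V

Step 1 — Convert each phasor to rectangular form:
  V1 = 5.75·(cos(-64.4°) + j·sin(-64.4°)) = 2.484 - j5.186 V
  V2 = 6.08·(cos(-60.0°) + j·sin(-60.0°)) = 3.04 - j5.265 V
  V3 = 11.2·(cos(-55.9°) + j·sin(-55.9°)) = 6.279 - j9.274 V
Step 2 — Sum components: V_total = 11.8 - j19.73 V.
Step 3 — Convert to polar: |V_total| = 22.99 V, ∠V_total = -59.1°.

V_total = 22.99∠-59.1° V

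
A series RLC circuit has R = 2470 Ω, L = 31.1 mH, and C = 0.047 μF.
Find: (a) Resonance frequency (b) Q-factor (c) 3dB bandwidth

Step 1 — Resonance: ω₀ = 1/√(LC) = 1/√(0.0311·4.7e-08) = 2.616e+04 rad/s.
Step 2 — f₀ = ω₀/(2π) = 4163 Hz.
Step 3 — Series Q: Q = ω₀L/R = 2.616e+04·0.0311/2470 = 0.3293.
Step 4 — Bandwidth: Δω = ω₀/Q = 7.942e+04 rad/s; BW = Δω/(2π) = 1.264e+04 Hz.

(a) f₀ = 4163 Hz  (b) Q = 0.3293  (c) BW = 1.264e+04 Hz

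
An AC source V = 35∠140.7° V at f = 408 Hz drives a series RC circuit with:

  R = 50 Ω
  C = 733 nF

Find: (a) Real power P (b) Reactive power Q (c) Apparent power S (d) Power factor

Step 1 — Angular frequency: ω = 2π·f = 2π·408 = 2564 rad/s.
Step 2 — Component impedances:
  R: Z = R = 50 Ω
  C: Z = 1/(jωC) = -j/(ω·C) = 0 - j532.2 Ω
Step 3 — Series combination: Z_total = R + C = 50 - j532.2 Ω = 534.5∠-84.6° Ω.
Step 4 — Source phasor: V = 35∠140.7° V = -27.08 + j22.17 V.
Step 5 — Current: I = V / Z = -0.04603 - j0.04657 A = 0.06548∠-134.7° A.
Step 6 — Complex power: S = V·I* = 0.2144 - j2.282 VA.
Step 7 — Real power: P = Re(S) = 0.2144 W.
Step 8 — Reactive power: Q = Im(S) = -2.282 VAR.
Step 9 — Apparent power: |S| = 2.292 VA.
Step 10 — Power factor: PF = P/|S| = 0.09354 (leading).

(a) P = 0.2144 W  (b) Q = -2.282 VAR  (c) S = 2.292 VA  (d) PF = 0.09354 (leading)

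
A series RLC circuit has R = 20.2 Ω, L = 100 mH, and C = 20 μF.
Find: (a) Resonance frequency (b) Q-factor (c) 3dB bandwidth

Step 1 — Resonance: ω₀ = 1/√(LC) = 1/√(0.1·2e-05) = 707.1 rad/s.
Step 2 — f₀ = ω₀/(2π) = 112.5 Hz.
Step 3 — Series Q: Q = ω₀L/R = 707.1·0.1/20.2 = 3.501.
Step 4 — Bandwidth: Δω = ω₀/Q = 202 rad/s; BW = Δω/(2π) = 32.15 Hz.

(a) f₀ = 112.5 Hz  (b) Q = 3.501  (c) BW = 32.15 Hz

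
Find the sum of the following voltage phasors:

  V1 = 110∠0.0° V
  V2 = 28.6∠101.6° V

Step 1 — Convert each phasor to rectangular form:
  V1 = 110·(cos(0.0°) + j·sin(0.0°)) = 110 V
  V2 = 28.6·(cos(101.6°) + j·sin(101.6°)) = -5.751 + j28.02 V
Step 2 — Sum components: V_total = 104.2 + j28.02 V.
Step 3 — Convert to polar: |V_total| = 107.9 V, ∠V_total = 15.0°.

V_total = 107.9∠15.0° V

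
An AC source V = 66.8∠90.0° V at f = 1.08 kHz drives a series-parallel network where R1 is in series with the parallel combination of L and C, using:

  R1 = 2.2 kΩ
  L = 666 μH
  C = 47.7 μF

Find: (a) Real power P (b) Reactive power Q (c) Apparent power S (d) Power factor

Step 1 — Angular frequency: ω = 2π·f = 2π·1080 = 6786 rad/s.
Step 2 — Component impedances:
  R1: Z = R = 2200 Ω
  L: Z = jωL = j·6786·0.000666 = 0 + j4.519 Ω
  C: Z = 1/(jωC) = -j/(ω·C) = 0 - j3.089 Ω
Step 3 — Parallel branch: L || C = 1/(1/L + 1/C) = 0 - j9.764 Ω.
Step 4 — Series with R1: Z_total = R1 + (L || C) = 2200 - j9.764 Ω = 2200∠-0.3° Ω.
Step 5 — Source phasor: V = 66.8∠90.0° V = 0 + j66.8 V.
Step 6 — Current: I = V / Z = -0.0001348 + j0.03036 A = 0.03036∠90.3° A.
Step 7 — Complex power: S = V·I* = 2.028 - j0.009002 VA.
Step 8 — Real power: P = Re(S) = 2.028 W.
Step 9 — Reactive power: Q = Im(S) = -0.009002 VAR.
Step 10 — Apparent power: |S| = 2.028 VA.
Step 11 — Power factor: PF = P/|S| = 1 (leading).

(a) P = 2.028 W  (b) Q = -0.009002 VAR  (c) S = 2.028 VA  (d) PF = 1 (leading)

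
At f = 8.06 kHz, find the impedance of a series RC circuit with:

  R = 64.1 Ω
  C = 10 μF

Step 1 — Angular frequency: ω = 2π·f = 2π·8060 = 5.064e+04 rad/s.
Step 2 — Component impedances:
  R: Z = R = 64.1 Ω
  C: Z = 1/(jωC) = -j/(ω·C) = 0 - j1.975 Ω
Step 3 — Series combination: Z_total = R + C = 64.1 - j1.975 Ω = 64.13∠-1.8° Ω.

Z = 64.1 - j1.975 Ω = 64.13∠-1.8° Ω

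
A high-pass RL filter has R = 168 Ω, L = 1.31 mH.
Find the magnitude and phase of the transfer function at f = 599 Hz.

Step 1 — Angular frequency: ω = 2π·599 = 3764 rad/s.
Step 2 — Transfer function: H(jω) = jωL/(R + jωL).
Step 3 — Numerator jωL = j·4.93; denominator R + jωL = 168 + j4.93.
Step 4 — H = 0.0008605 + j0.02932.
Step 5 — Magnitude: |H| = 0.02933 (-30.7 dB); phase: φ = 88.3°.

|H| = 0.02933 (-30.7 dB), φ = 88.3°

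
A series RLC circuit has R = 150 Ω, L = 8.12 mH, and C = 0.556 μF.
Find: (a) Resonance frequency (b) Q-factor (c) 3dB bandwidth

Step 1 — Resonance condition Im(Z)=0 gives ω₀ = 1/√(LC).
Step 2 — ω₀ = 1/√(0.00812·5.56e-07) = 1.488e+04 rad/s.
Step 3 — f₀ = ω₀/(2π) = 2369 Hz.
Step 4 — Series Q: Q = ω₀L/R = 1.488e+04·0.00812/150 = 0.8057.
Step 5 — 3dB bandwidth: Δω = ω₀/Q = 1.847e+04 rad/s; BW = Δω/(2π) = 2940 Hz.

(a) f₀ = 2369 Hz  (b) Q = 0.8057  (c) BW = 2940 Hz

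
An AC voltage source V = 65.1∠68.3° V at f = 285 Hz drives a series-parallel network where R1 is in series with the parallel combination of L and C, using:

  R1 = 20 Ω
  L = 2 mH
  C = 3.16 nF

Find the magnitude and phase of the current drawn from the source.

Step 1 — Angular frequency: ω = 2π·f = 2π·285 = 1791 rad/s.
Step 2 — Component impedances:
  R1: Z = R = 20 Ω
  L: Z = jωL = j·1791·0.002 = 0 + j3.581 Ω
  C: Z = 1/(jωC) = -j/(ω·C) = 0 - j1.767e+05 Ω
Step 3 — Parallel branch: L || C = 1/(1/L + 1/C) = 0 + j3.581 Ω.
Step 4 — Series with R1: Z_total = R1 + (L || C) = 20 + j3.581 Ω = 20.32∠10.2° Ω.
Step 5 — Source phasor: V = 65.1∠68.3° V = 24.07 + j60.49 V.
Step 6 — Ohm's law: I = V / Z_total = (24.07 + j60.49) / (20 + j3.581) = 1.691 + j2.722 A.
Step 7 — Convert to polar: |I| = 3.204 A, ∠I = 58.1°.

I = 3.204∠58.1° A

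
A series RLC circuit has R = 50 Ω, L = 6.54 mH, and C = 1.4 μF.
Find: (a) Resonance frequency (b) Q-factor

Step 1 — Resonance condition Im(Z)=0 gives ω₀ = 1/√(LC).
Step 2 — ω₀ = 1/√(0.00654·1.4e-06) = 1.045e+04 rad/s.
Step 3 — f₀ = ω₀/(2π) = 1663 Hz.
Step 4 — Series Q: Q = ω₀L/R = 1.045e+04·0.00654/50 = 1.367.

(a) f₀ = 1663 Hz  (b) Q = 1.367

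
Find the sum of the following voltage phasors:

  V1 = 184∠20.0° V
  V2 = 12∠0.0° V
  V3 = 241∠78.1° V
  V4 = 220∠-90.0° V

Step 1 — Convert each phasor to rectangular form:
  V1 = 184·(cos(20.0°) + j·sin(20.0°)) = 172.9 + j62.93 V
  V2 = 12·(cos(0.0°) + j·sin(0.0°)) = 12 V
  V3 = 241·(cos(78.1°) + j·sin(78.1°)) = 49.7 + j235.8 V
  V4 = 220·(cos(-90.0°) + j·sin(-90.0°)) = 0 - j220 V
Step 2 — Sum components: V_total = 234.6 + j78.75 V.
Step 3 — Convert to polar: |V_total| = 247.5 V, ∠V_total = 18.6°.

V_total = 247.5∠18.6° V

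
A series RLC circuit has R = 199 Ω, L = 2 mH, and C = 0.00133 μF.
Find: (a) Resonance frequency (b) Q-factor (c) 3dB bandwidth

Step 1 — Resonance condition Im(Z)=0 gives ω₀ = 1/√(LC).
Step 2 — ω₀ = 1/√(0.002·1.33e-09) = 6.131e+05 rad/s.
Step 3 — f₀ = ω₀/(2π) = 9.758e+04 Hz.
Step 4 — Series Q: Q = ω₀L/R = 6.131e+05·0.002/199 = 6.162.
Step 5 — 3dB bandwidth: Δω = ω₀/Q = 9.95e+04 rad/s; BW = Δω/(2π) = 1.584e+04 Hz.

(a) f₀ = 9.758e+04 Hz  (b) Q = 6.162  (c) BW = 1.584e+04 Hz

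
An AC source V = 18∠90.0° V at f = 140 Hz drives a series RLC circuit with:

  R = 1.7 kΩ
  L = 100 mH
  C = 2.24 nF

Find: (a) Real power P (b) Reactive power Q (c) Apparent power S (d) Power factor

Step 1 — Angular frequency: ω = 2π·f = 2π·140 = 879.6 rad/s.
Step 2 — Component impedances:
  R: Z = R = 1700 Ω
  L: Z = jωL = j·879.6·0.1 = 0 + j87.96 Ω
  C: Z = 1/(jωC) = -j/(ω·C) = 0 - j5.075e+05 Ω
Step 3 — Series combination: Z_total = R + L + C = 1700 - j5.074e+05 Ω = 5.074e+05∠-89.8° Ω.
Step 4 — Source phasor: V = 18∠90.0° V = 0 + j18 V.
Step 5 — Current: I = V / Z = -3.547e-05 + j1.188e-07 A = 3.547e-05∠179.8° A.
Step 6 — Complex power: S = V·I* = 2.139e-06 - j0.0006385 VA.
Step 7 — Real power: P = Re(S) = 2.139e-06 W.
Step 8 — Reactive power: Q = Im(S) = -0.0006385 VAR.
Step 9 — Apparent power: |S| = 0.0006385 VA.
Step 10 — Power factor: PF = P/|S| = 0.00335 (leading).

(a) P = 2.139e-06 W  (b) Q = -0.0006385 VAR  (c) S = 0.0006385 VA  (d) PF = 0.00335 (leading)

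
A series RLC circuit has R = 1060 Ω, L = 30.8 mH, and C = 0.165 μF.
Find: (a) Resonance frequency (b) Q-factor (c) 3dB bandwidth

Step 1 — Resonance condition Im(Z)=0 gives ω₀ = 1/√(LC).
Step 2 — ω₀ = 1/√(0.0308·1.65e-07) = 1.403e+04 rad/s.
Step 3 — f₀ = ω₀/(2π) = 2233 Hz.
Step 4 — Series Q: Q = ω₀L/R = 1.403e+04·0.0308/1060 = 0.4076.
Step 5 — 3dB bandwidth: Δω = ω₀/Q = 3.442e+04 rad/s; BW = Δω/(2π) = 5477 Hz.

(a) f₀ = 2233 Hz  (b) Q = 0.4076  (c) BW = 5477 Hz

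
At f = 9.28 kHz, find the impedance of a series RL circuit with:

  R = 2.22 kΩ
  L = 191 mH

Step 1 — Angular frequency: ω = 2π·f = 2π·9280 = 5.831e+04 rad/s.
Step 2 — Component impedances:
  R: Z = R = 2220 Ω
  L: Z = jωL = j·5.831e+04·0.191 = 0 + j1.114e+04 Ω
Step 3 — Series combination: Z_total = R + L = 2220 + j1.114e+04 Ω = 1.136e+04∠78.7° Ω.

Z = 2220 + j1.114e+04 Ω = 1.136e+04∠78.7° Ω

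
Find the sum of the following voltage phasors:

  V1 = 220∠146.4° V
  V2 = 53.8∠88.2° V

Step 1 — Convert each phasor to rectangular form:
  V1 = 220·(cos(146.4°) + j·sin(146.4°)) = -183.2 + j121.7 V
  V2 = 53.8·(cos(88.2°) + j·sin(88.2°)) = 1.69 + j53.77 V
Step 2 — Sum components: V_total = -181.6 + j175.5 V.
Step 3 — Convert to polar: |V_total| = 252.5 V, ∠V_total = 136.0°.

V_total = 252.5∠136.0° V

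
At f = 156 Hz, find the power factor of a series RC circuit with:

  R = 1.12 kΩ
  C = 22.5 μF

Step 1 — Angular frequency: ω = 2π·f = 2π·156 = 980.2 rad/s.
Step 2 — Component impedances:
  R: Z = R = 1120 Ω
  C: Z = 1/(jωC) = -j/(ω·C) = 0 - j45.34 Ω
Step 3 — Series combination: Z_total = R + C = 1120 - j45.34 Ω = 1121∠-2.3° Ω.
Step 4 — Power factor: PF = cos(φ) = Re(Z)/|Z| = 1120/1120.9 = 0.9992.
Step 5 — Type: Im(Z) = -45.34 ⇒ leading (phase φ = -2.3°).

PF = 0.9992 (leading, φ = -2.3°)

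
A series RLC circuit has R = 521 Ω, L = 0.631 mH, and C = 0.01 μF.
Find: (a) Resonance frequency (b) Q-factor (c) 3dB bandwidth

Step 1 — Resonance condition Im(Z)=0 gives ω₀ = 1/√(LC).
Step 2 — ω₀ = 1/√(0.000631·1e-08) = 3.981e+05 rad/s.
Step 3 — f₀ = ω₀/(2π) = 6.336e+04 Hz.
Step 4 — Series Q: Q = ω₀L/R = 3.981e+05·0.000631/521 = 0.4821.
Step 5 — 3dB bandwidth: Δω = ω₀/Q = 8.257e+05 rad/s; BW = Δω/(2π) = 1.314e+05 Hz.

(a) f₀ = 6.336e+04 Hz  (b) Q = 0.4821  (c) BW = 1.314e+05 Hz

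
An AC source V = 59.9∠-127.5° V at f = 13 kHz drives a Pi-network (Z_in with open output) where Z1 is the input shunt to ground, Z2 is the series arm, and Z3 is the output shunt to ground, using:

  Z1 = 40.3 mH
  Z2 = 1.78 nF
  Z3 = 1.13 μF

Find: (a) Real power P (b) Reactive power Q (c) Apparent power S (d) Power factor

Step 1 — Angular frequency: ω = 2π·f = 2π·1.3e+04 = 8.168e+04 rad/s.
Step 2 — Component impedances:
  Z1: Z = jωL = j·8.168e+04·0.0403 = 0 + j3292 Ω
  Z2: Z = 1/(jωC) = -j/(ω·C) = 0 - j6878 Ω
  Z3: Z = 1/(jωC) = -j/(ω·C) = 0 - j10.83 Ω
Step 3 — With open output, the series arm Z2 and the output shunt Z3 appear in series to ground: Z2 + Z3 = 0 - j6889 Ω.
Step 4 — Parallel with input shunt Z1: Z_in = Z1 || (Z2 + Z3) = 0 + j6304 Ω = 6304∠90.0° Ω.
Step 5 — Source phasor: V = 59.9∠-127.5° V = -36.46 - j47.52 V.
Step 6 — Current: I = V / Z = -0.007538 + j0.005784 A = 0.009502∠142.5° A.
Step 7 — Complex power: S = V·I* = 0 + j0.5691 VA.
Step 8 — Real power: P = Re(S) = 0 W.
Step 9 — Reactive power: Q = Im(S) = 0.5691 VAR.
Step 10 — Apparent power: |S| = 0.5691 VA.
Step 11 — Power factor: PF = P/|S| = 0 (lagging).

(a) P = 0 W  (b) Q = 0.5691 VAR  (c) S = 0.5691 VA  (d) PF = 0 (lagging)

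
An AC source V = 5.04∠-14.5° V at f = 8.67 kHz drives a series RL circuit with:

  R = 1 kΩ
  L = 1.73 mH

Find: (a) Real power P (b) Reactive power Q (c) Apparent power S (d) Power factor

Step 1 — Angular frequency: ω = 2π·f = 2π·8670 = 5.448e+04 rad/s.
Step 2 — Component impedances:
  R: Z = R = 1000 Ω
  L: Z = jωL = j·5.448e+04·0.00173 = 0 + j94.24 Ω
Step 3 — Series combination: Z_total = R + L = 1000 + j94.24 Ω = 1004∠5.4° Ω.
Step 4 — Source phasor: V = 5.04∠-14.5° V = 4.879 - j1.262 V.
Step 5 — Current: I = V / Z = 0.004719 - j0.001707 A = 0.005018∠-19.9° A.
Step 6 — Complex power: S = V·I* = 0.02518 + j0.002373 VA.
Step 7 — Real power: P = Re(S) = 0.02518 W.
Step 8 — Reactive power: Q = Im(S) = 0.002373 VAR.
Step 9 — Apparent power: |S| = 0.02529 VA.
Step 10 — Power factor: PF = P/|S| = 0.9956 (lagging).

(a) P = 0.02518 W  (b) Q = 0.002373 VAR  (c) S = 0.02529 VA  (d) PF = 0.9956 (lagging)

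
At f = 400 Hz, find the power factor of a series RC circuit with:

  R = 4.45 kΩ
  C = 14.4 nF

Step 1 — Angular frequency: ω = 2π·f = 2π·400 = 2513 rad/s.
Step 2 — Component impedances:
  R: Z = R = 4450 Ω
  C: Z = 1/(jωC) = -j/(ω·C) = 0 - j2.763e+04 Ω
Step 3 — Series combination: Z_total = R + C = 4450 - j2.763e+04 Ω = 2.799e+04∠-80.9° Ω.
Step 4 — Power factor: PF = cos(φ) = Re(Z)/|Z| = 4450/2.799e+04 = 0.159.
Step 5 — Type: Im(Z) = -2.763e+04 ⇒ leading (phase φ = -80.9°).

PF = 0.159 (leading, φ = -80.9°)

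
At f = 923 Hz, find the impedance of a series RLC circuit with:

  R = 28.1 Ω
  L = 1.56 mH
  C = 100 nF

Step 1 — Angular frequency: ω = 2π·f = 2π·923 = 5799 rad/s.
Step 2 — Component impedances:
  R: Z = R = 28.1 Ω
  L: Z = jωL = j·5799·0.00156 = 0 + j9.047 Ω
  C: Z = 1/(jωC) = -j/(ω·C) = 0 - j1724 Ω
Step 3 — Series combination: Z_total = R + L + C = 28.1 - j1715 Ω = 1716∠-89.1° Ω.

Z = 28.1 - j1715 Ω = 1716∠-89.1° Ω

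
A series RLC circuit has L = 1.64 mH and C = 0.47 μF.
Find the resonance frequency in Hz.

Step 1 — Resonance condition Im(Z)=0 gives ω₀ = 1/√(LC).
Step 2 — ω₀ = 1/√(0.00164·4.7e-07) = 3.602e+04 rad/s.
Step 3 — f₀ = ω₀/(2π) = 5733 Hz.

f₀ = 5733 Hz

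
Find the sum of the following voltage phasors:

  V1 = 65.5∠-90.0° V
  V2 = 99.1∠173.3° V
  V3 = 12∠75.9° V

Step 1 — Convert each phasor to rectangular form:
  V1 = 65.5·(cos(-90.0°) + j·sin(-90.0°)) = 0 - j65.5 V
  V2 = 99.1·(cos(173.3°) + j·sin(173.3°)) = -98.42 + j11.56 V
  V3 = 12·(cos(75.9°) + j·sin(75.9°)) = 2.923 + j11.64 V
Step 2 — Sum components: V_total = -95.5 - j42.3 V.
Step 3 — Convert to polar: |V_total| = 104.4 V, ∠V_total = -156.1°.

V_total = 104.4∠-156.1° V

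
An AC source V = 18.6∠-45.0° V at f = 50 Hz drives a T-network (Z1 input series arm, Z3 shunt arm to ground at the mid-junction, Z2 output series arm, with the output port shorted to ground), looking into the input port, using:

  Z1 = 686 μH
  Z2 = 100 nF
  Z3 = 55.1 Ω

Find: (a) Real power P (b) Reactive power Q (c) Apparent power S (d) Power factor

Step 1 — Angular frequency: ω = 2π·f = 2π·50 = 314.2 rad/s.
Step 2 — Component impedances:
  Z1: Z = jωL = j·314.2·0.000686 = 0 + j0.2155 Ω
  Z2: Z = 1/(jωC) = -j/(ω·C) = 0 - j3.183e+04 Ω
  Z3: Z = R = 55.1 Ω
Step 3 — With the output port shorted to ground, the output series arm Z2 runs from the junction to ground; the shunt arm Z3 also runs from the junction to ground. They appear in parallel: Z3 || Z2 = 55.1 - j0.09538 Ω.
Step 4 — Series with input arm Z1: Z_in = Z1 + (Z3 || Z2) = 55.1 + j0.1201 Ω = 55.1∠0.1° Ω.
Step 5 — Source phasor: V = 18.6∠-45.0° V = 13.15 - j13.15 V.
Step 6 — Current: I = V / Z = 0.2382 - j0.2392 A = 0.3376∠-45.1° A.
Step 7 — Complex power: S = V·I* = 6.279 + j0.01369 VA.
Step 8 — Real power: P = Re(S) = 6.279 W.
Step 9 — Reactive power: Q = Im(S) = 0.01369 VAR.
Step 10 — Apparent power: |S| = 6.279 VA.
Step 11 — Power factor: PF = P/|S| = 1 (lagging).

(a) P = 6.279 W  (b) Q = 0.01369 VAR  (c) S = 6.279 VA  (d) PF = 1 (lagging)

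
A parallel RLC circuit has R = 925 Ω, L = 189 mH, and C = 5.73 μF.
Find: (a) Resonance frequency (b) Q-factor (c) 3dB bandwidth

Step 1 — Resonance: ω₀ = 1/√(LC) = 1/√(0.189·5.73e-06) = 960.9 rad/s.
Step 2 — f₀ = ω₀/(2π) = 152.9 Hz.
Step 3 — Parallel Q: Q = R/(ω₀L) = 925/(960.9·0.189) = 5.093.
Step 4 — Bandwidth: Δω = ω₀/Q = 188.7 rad/s; BW = Δω/(2π) = 30.03 Hz.

(a) f₀ = 152.9 Hz  (b) Q = 5.093  (c) BW = 30.03 Hz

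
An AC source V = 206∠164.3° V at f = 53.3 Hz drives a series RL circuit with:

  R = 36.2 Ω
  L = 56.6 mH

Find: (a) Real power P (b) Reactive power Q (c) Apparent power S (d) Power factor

Step 1 — Angular frequency: ω = 2π·f = 2π·53.3 = 334.9 rad/s.
Step 2 — Component impedances:
  R: Z = R = 36.2 Ω
  L: Z = jωL = j·334.9·0.0566 = 0 + j18.95 Ω
Step 3 — Series combination: Z_total = R + L = 36.2 + j18.95 Ω = 40.86∠27.6° Ω.
Step 4 — Source phasor: V = 206∠164.3° V = -198.3 + j55.74 V.
Step 5 — Current: I = V / Z = -3.667 + j3.46 A = 5.041∠136.7° A.
Step 6 — Complex power: S = V·I* = 920 + j481.7 VA.
Step 7 — Real power: P = Re(S) = 920 W.
Step 8 — Reactive power: Q = Im(S) = 481.7 VAR.
Step 9 — Apparent power: |S| = 1039 VA.
Step 10 — Power factor: PF = P/|S| = 0.8859 (lagging).

(a) P = 920 W  (b) Q = 481.7 VAR  (c) S = 1039 VA  (d) PF = 0.8859 (lagging)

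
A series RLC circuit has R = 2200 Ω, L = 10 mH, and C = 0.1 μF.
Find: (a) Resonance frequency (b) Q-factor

Step 1 — Resonance condition Im(Z)=0 gives ω₀ = 1/√(LC).
Step 2 — ω₀ = 1/√(0.01·1e-07) = 3.162e+04 rad/s.
Step 3 — f₀ = ω₀/(2π) = 5033 Hz.
Step 4 — Series Q: Q = ω₀L/R = 3.162e+04·0.01/2200 = 0.1437.

(a) f₀ = 5033 Hz  (b) Q = 0.1437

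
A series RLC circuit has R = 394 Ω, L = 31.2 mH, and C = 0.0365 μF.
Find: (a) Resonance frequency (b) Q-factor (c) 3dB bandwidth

Step 1 — Resonance: ω₀ = 1/√(LC) = 1/√(0.0312·3.65e-08) = 2.963e+04 rad/s.
Step 2 — f₀ = ω₀/(2π) = 4716 Hz.
Step 3 — Series Q: Q = ω₀L/R = 2.963e+04·0.0312/394 = 2.347.
Step 4 — Bandwidth: Δω = ω₀/Q = 1.263e+04 rad/s; BW = Δω/(2π) = 2010 Hz.

(a) f₀ = 4716 Hz  (b) Q = 2.347  (c) BW = 2010 Hz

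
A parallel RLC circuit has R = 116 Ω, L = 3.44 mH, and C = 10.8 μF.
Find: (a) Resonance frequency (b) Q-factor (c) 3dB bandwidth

Step 1 — Resonance: ω₀ = 1/√(LC) = 1/√(0.00344·1.08e-05) = 5188 rad/s.
Step 2 — f₀ = ω₀/(2π) = 825.7 Hz.
Step 3 — Parallel Q: Q = R/(ω₀L) = 116/(5188·0.00344) = 6.5.
Step 4 — Bandwidth: Δω = ω₀/Q = 798.2 rad/s; BW = Δω/(2π) = 127 Hz.

(a) f₀ = 825.7 Hz  (b) Q = 6.5  (c) BW = 127 Hz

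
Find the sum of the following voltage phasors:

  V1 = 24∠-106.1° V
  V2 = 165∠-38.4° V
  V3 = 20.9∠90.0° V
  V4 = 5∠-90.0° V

Step 1 — Convert each phasor to rectangular form:
  V1 = 24·(cos(-106.1°) + j·sin(-106.1°)) = -6.656 - j23.06 V
  V2 = 165·(cos(-38.4°) + j·sin(-38.4°)) = 129.3 - j102.5 V
  V3 = 20.9·(cos(90.0°) + j·sin(90.0°)) = 0 + j20.9 V
  V4 = 5·(cos(-90.0°) + j·sin(-90.0°)) = 0 - j5 V
Step 2 — Sum components: V_total = 122.7 - j109.6 V.
Step 3 — Convert to polar: |V_total| = 164.5 V, ∠V_total = -41.8°.

V_total = 164.5∠-41.8° V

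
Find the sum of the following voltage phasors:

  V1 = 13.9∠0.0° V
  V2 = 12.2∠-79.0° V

Step 1 — Convert each phasor to rectangular form:
  V1 = 13.9·(cos(0.0°) + j·sin(0.0°)) = 13.9 V
  V2 = 12.2·(cos(-79.0°) + j·sin(-79.0°)) = 2.328 - j11.98 V
Step 2 — Sum components: V_total = 16.23 - j11.98 V.
Step 3 — Convert to polar: |V_total| = 20.17 V, ∠V_total = -36.4°.

V_total = 20.17∠-36.4° V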